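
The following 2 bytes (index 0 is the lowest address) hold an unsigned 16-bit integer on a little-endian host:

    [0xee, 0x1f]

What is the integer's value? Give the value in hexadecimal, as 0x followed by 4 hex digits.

Little-endian: lowest address holds the least-significant byte.
Reassemble most-significant byte first: 1F EE → 0x1FEE.

0x1FEE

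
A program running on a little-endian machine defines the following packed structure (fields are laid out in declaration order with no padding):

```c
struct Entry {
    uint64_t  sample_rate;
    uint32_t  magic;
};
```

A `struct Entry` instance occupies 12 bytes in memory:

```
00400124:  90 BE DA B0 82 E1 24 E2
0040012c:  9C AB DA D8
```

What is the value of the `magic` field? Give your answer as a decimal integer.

3638209436

`magic` follows `sample_rate` (8 bytes), so it starts at byte offset 8 and occupies 4 bytes.
Bytes at offsets 8..11: 9C AB DA D8.
In little-endian order the low byte comes first in memory.
Reassemble most-significant byte first: D8 DA AB 9C → 0xD8DAAB9C.
0xD8DAAB9C = 3638209436.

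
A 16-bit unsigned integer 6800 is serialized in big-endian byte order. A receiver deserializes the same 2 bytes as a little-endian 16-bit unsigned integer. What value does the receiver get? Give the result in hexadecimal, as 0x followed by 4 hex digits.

6800 in 16-bit hexadecimal is 0x1A90.
Stored big-endian, the bytes at ascending addresses are 1A 90.
Read back as little-endian, the first byte is least significant, giving 0x901A.

0x901A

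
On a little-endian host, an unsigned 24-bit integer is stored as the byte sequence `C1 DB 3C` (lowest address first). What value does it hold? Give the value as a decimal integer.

Little-endian: lowest address holds the least-significant byte.
Reassemble most-significant byte first: 3C DB C1 → 0x3CDBC1.
0x3CDBC1 = 3988417.

3988417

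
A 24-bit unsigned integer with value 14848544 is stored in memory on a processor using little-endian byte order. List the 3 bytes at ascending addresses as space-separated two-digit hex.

14848544 in hexadecimal, padded to 24 bits, is 0xE29220.
Split into bytes (most-significant first): E2 92 20.
In little-endian order the low byte comes first in memory.
So at ascending addresses the bytes are 20 92 E2.

20 92 E2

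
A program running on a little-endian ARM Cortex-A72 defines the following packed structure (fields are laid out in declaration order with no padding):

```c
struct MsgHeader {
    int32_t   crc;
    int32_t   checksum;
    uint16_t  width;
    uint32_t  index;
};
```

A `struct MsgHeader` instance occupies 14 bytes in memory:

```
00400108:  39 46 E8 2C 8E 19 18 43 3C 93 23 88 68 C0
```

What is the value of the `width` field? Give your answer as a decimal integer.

`width` follows `crc` (4 B), `checksum` (4 B), so it starts at offset 4 + 4 = 8 and occupies 2 bytes.
Bytes at offsets 8..9: 3C 93.
Little-endian stores the least-significant byte at the lowest address.
Reassemble most-significant byte first: 93 3C → 0x933C.
0x933C = 37692.

37692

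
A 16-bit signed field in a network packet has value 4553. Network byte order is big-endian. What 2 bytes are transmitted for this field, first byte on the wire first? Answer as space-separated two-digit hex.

4553 in hexadecimal, padded to 16 bits, is 0x11C9.
Split into bytes (most-significant first): 11 C9.
Big-endian: lowest address holds the most-significant byte.
So the memory order matches the most-significant-first order: 11 C9.

11 C9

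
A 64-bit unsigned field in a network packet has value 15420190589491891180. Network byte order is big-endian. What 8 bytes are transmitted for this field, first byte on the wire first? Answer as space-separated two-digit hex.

D5 FF 85 A4 37 7C 4B EC

15420190589491891180 in hexadecimal, padded to 64 bits, is 0xD5FF85A4377C4BEC.
Split into bytes (most-significant first): D5 FF 85 A4 37 7C 4B EC.
In big-endian order the high byte comes first in memory.
So the memory order matches the most-significant-first order: D5 FF 85 A4 37 7C 4B EC.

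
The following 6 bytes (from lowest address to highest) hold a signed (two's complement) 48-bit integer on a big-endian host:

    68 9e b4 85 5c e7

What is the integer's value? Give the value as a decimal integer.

In big-endian order the high byte comes first in memory.
The bytes are already most-significant first: 0x689EB4855CE7.
0x689EB4855CE7 = 115030842760423.

115030842760423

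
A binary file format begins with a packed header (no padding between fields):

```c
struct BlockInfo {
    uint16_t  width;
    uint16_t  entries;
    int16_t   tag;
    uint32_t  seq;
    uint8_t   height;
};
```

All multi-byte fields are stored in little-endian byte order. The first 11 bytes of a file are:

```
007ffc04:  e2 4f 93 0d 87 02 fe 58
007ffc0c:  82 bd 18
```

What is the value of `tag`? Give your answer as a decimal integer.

`tag` follows `width` (2 B), `entries` (2 B), so it starts at offset 2 + 2 = 4 and occupies 2 bytes.
Bytes at offsets 4..5: 87 02.
In little-endian order the low byte comes first in memory.
Reassemble most-significant byte first: 02 87 → 0x0287.
0x0287 = 647.

647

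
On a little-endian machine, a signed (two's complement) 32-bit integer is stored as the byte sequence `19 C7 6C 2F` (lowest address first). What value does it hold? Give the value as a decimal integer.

Little-endian: lowest address holds the least-significant byte.
Reassemble most-significant byte first: 2F 6C C7 19 → 0x2F6CC719.
0x2F6CC719 = 795658009.

795658009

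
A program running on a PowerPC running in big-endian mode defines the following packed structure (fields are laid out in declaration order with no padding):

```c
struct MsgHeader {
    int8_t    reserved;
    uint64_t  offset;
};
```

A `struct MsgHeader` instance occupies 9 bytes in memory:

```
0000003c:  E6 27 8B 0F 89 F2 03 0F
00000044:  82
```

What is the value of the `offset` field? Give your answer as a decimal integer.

2849388274387193730

`offset` follows `reserved` (1 byte), so it starts at byte offset 1 and occupies 8 bytes.
Bytes at offsets 1..8: 27 8B 0F 89 F2 03 0F 82.
Big-endian stores the most-significant byte at the lowest address.
The bytes are already most-significant first: 0x278B0F89F2030F82.
0x278B0F89F2030F82 = 2849388274387193730.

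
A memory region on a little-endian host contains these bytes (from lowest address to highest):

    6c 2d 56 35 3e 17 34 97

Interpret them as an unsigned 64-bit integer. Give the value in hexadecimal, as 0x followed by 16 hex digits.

Little-endian: lowest address holds the least-significant byte.
Reassemble most-significant byte first: 97 34 17 3E 35 56 2D 6C → 0x9734173E35562D6C.

0x9734173E35562D6C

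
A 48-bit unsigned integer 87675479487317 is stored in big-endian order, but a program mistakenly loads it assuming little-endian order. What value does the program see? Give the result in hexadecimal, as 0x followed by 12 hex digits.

0x5573CF89BD4F

87675479487317 in 48-bit hexadecimal is 0x4FBD89CF7355.
Stored big-endian, the bytes at ascending addresses are 4F BD 89 CF 73 55.
Read back as little-endian, the first byte is least significant, giving 0x5573CF89BD4F.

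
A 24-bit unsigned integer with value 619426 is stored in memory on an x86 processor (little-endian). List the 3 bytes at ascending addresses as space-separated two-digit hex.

A2 73 09

619426 in hexadecimal, padded to 24 bits, is 0x0973A2.
Split into bytes (most-significant first): 09 73 A2.
Little-endian stores the least-significant byte at the lowest address.
So at ascending addresses the bytes are A2 73 09.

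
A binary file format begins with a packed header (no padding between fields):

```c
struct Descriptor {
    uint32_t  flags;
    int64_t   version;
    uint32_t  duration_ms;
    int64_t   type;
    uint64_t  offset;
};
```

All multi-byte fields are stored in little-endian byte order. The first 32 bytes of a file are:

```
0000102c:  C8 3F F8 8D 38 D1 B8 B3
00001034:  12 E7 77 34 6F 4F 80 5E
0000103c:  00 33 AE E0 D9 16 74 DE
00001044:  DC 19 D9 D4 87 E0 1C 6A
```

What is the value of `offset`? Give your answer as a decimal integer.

`offset` follows `flags` (4 B), `version` (8 B), `duration_ms` (4 B), `type` (8 B), so it starts at offset 4 + 8 + 4 + 8 = 24 and occupies 8 bytes.
Bytes at offsets 24..31: DC 19 D9 D4 87 E0 1C 6A.
Little-endian: lowest address holds the least-significant byte.
Reassemble most-significant byte first: 6A 1C E0 87 D4 D9 19 DC → 0x6A1CE087D4D919DC.
0x6A1CE087D4D919DC = 7646233141364464092.

7646233141364464092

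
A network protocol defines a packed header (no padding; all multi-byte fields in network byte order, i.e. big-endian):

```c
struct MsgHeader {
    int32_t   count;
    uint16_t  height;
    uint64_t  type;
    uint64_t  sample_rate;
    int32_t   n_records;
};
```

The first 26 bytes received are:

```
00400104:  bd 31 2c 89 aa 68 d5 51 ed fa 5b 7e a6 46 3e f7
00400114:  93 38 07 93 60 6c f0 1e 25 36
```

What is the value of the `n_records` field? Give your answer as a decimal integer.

`n_records` follows `count` (4 B), `height` (2 B), `type` (8 B), `sample_rate` (8 B), so it starts at offset 4 + 2 + 8 + 8 = 22 and occupies 4 bytes.
Bytes at offsets 22..25: F0 1E 25 36.
Big-endian: lowest address holds the most-significant byte.
The bytes are already most-significant first: 0xF01E2536.
Top bit is set, so as a signed 32-bit value this is 0xF01E2536 − 2^32 = -266459850.

-266459850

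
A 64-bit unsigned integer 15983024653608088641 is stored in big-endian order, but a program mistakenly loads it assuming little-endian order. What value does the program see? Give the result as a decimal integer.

15983024653608088641 in 64-bit hexadecimal is 0xDDCF1C3DA29EF441.
Stored big-endian, the bytes at ascending addresses are DD CF 1C 3D A2 9E F4 41.
Read back as little-endian, the first byte is least significant, giving 0x41F49EA23D1CCFDD.
0x41F49EA23D1CCFDD = 4752597926429904861.

4752597926429904861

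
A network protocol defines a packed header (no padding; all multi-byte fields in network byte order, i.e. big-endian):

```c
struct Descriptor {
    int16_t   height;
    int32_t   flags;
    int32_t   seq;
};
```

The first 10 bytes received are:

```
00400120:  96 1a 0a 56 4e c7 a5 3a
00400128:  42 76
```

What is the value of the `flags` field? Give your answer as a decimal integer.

`flags` follows `height` (2 bytes), so it starts at byte offset 2 and occupies 4 bytes.
Bytes at offsets 2..5: 0A 56 4E C7.
Big-endian stores the most-significant byte at the lowest address.
The bytes are already most-significant first: 0x0A564EC7.
0x0A564EC7 = 173428423.

173428423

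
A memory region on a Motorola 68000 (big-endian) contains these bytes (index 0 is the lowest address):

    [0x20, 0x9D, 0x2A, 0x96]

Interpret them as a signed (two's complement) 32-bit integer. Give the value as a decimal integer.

547170966

Big-endian stores the most-significant byte at the lowest address.
The bytes are already most-significant first: 0x209D2A96.
0x209D2A96 = 547170966.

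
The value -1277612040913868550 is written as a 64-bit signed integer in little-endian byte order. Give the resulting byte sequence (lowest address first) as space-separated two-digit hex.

FA 28 91 2C 9E 02 45 EE

Two's complement of -1277612040913868550 in 64 bits: 1277612040913868550 = 0x11BAFD61D36ED706; invert → 0xEE45029E2C9128F9; add 1 → 0xEE45029E2C9128FA.
Split into bytes (most-significant first): EE 45 02 9E 2C 91 28 FA.
In little-endian order the low byte comes first in memory.
So at ascending addresses the bytes are FA 28 91 2C 9E 02 45 EE.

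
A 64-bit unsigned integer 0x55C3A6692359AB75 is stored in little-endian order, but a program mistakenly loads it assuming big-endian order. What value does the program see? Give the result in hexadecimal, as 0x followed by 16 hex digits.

0x75AB592369A6C355

Stored little-endian, the bytes at ascending addresses are 75 AB 59 23 69 A6 C3 55.
Read back as big-endian, the last byte is least significant, giving 0x75AB592369A6C355.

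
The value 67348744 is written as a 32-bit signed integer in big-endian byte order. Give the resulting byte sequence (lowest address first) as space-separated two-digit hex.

67348744 in hexadecimal, padded to 32 bits, is 0x0403A908.
Split into bytes (most-significant first): 04 03 A9 08.
Big-endian: lowest address holds the most-significant byte.
So the memory order matches the most-significant-first order: 04 03 A9 08.

04 03 A9 08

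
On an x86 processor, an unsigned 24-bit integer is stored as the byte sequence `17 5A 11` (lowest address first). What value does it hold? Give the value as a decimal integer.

In little-endian order the low byte comes first in memory.
Reassemble most-significant byte first: 11 5A 17 → 0x115A17.
0x115A17 = 1137175.

1137175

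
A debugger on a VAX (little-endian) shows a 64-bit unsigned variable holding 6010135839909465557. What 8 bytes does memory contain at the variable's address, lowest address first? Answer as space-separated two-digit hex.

D5 CD A5 0D B4 4A 68 53

6010135839909465557 in hexadecimal, padded to 64 bits, is 0x53684AB40DA5CDD5.
Split into bytes (most-significant first): 53 68 4A B4 0D A5 CD D5.
Little-endian: lowest address holds the least-significant byte.
So at ascending addresses the bytes are D5 CD A5 0D B4 4A 68 53.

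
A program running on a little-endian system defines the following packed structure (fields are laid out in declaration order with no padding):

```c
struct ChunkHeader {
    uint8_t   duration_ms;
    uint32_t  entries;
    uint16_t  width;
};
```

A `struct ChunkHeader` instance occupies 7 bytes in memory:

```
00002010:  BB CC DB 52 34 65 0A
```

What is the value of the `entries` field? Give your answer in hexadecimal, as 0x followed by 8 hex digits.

0x3452DBCC

`entries` follows `duration_ms` (1 byte), so it starts at byte offset 1 and occupies 4 bytes.
Bytes at offsets 1..4: CC DB 52 34.
In little-endian order the low byte comes first in memory.
Reassemble most-significant byte first: 34 52 DB CC → 0x3452DBCC.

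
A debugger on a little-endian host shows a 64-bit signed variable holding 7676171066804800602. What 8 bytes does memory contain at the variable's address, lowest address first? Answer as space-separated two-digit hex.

5A 0C 08 48 EA 3C 87 6A

7676171066804800602 in hexadecimal, padded to 64 bits, is 0x6A873CEA48080C5A.
Split into bytes (most-significant first): 6A 87 3C EA 48 08 0C 5A.
Little-endian: lowest address holds the least-significant byte.
So at ascending addresses the bytes are 5A 0C 08 48 EA 3C 87 6A.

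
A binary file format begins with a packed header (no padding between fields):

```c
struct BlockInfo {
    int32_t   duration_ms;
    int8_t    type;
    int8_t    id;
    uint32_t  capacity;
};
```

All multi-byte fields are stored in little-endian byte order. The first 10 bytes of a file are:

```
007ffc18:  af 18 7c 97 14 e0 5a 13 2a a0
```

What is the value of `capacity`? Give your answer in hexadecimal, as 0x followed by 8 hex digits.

0xA02A135A

`capacity` follows `duration_ms` (4 B), `type` (1 B), `id` (1 B), so it starts at offset 4 + 1 + 1 = 6 and occupies 4 bytes.
Bytes at offsets 6..9: 5A 13 2A A0.
Little-endian stores the least-significant byte at the lowest address.
Reassemble most-significant byte first: A0 2A 13 5A → 0xA02A135A.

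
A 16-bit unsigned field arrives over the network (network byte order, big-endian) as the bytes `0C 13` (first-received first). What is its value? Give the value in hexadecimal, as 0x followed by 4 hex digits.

0x0C13

Big-endian stores the most-significant byte at the lowest address.
The bytes are already most-significant first: 0x0C13.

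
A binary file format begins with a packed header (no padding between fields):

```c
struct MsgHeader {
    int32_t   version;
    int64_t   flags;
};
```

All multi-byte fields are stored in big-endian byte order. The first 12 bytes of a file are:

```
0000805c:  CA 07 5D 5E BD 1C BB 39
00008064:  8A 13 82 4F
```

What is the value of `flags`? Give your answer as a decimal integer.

-4819771645389209009

`flags` follows `version` (4 bytes), so it starts at byte offset 4 and occupies 8 bytes.
Bytes at offsets 4..11: BD 1C BB 39 8A 13 82 4F.
In big-endian order the high byte comes first in memory.
The bytes are already most-significant first: 0xBD1CBB398A13824F.
Top bit is set, so as a signed 64-bit value this is 0xBD1CBB398A13824F − 2^64 = -4819771645389209009.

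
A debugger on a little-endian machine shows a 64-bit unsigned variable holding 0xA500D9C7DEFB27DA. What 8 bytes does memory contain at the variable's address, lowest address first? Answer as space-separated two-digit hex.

Split into bytes (most-significant first): A5 00 D9 C7 DE FB 27 DA.
Little-endian: lowest address holds the least-significant byte.
So at ascending addresses the bytes are DA 27 FB DE C7 D9 00 A5.

DA 27 FB DE C7 D9 00 A5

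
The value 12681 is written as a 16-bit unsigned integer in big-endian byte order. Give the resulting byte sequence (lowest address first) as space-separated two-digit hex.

31 89

12681 in hexadecimal, padded to 16 bits, is 0x3189.
Split into bytes (most-significant first): 31 89.
In big-endian order the high byte comes first in memory.
So the memory order matches the most-significant-first order: 31 89.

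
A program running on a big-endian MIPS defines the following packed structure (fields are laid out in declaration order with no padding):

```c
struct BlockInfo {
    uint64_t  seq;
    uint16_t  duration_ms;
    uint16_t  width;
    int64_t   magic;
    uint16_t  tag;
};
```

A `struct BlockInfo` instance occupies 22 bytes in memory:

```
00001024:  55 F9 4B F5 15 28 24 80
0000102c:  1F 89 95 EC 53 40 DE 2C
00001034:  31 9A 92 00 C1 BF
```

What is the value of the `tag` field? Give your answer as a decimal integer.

49599

`tag` follows `seq` (8 B), `duration_ms` (2 B), `width` (2 B), `magic` (8 B), so it starts at offset 8 + 2 + 2 + 8 = 20 and occupies 2 bytes.
Bytes at offsets 20..21: C1 BF.
In big-endian order the high byte comes first in memory.
The bytes are already most-significant first: 0xC1BF.
0xC1BF = 49599.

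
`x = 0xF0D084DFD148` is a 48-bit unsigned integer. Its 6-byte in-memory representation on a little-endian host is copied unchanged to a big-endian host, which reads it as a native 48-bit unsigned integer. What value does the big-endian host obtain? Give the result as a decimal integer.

Stored little-endian, the bytes at ascending addresses are 48 D1 DF 84 D0 F0.
Read back as big-endian, the last byte is least significant, giving 0x48D1DF84D0F0.
0x48D1DF84D0F0 = 80066235388144.

80066235388144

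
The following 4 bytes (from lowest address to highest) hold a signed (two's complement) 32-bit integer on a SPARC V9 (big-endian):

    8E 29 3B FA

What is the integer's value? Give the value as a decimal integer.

-1909900294

Big-endian stores the most-significant byte at the lowest address.
The bytes are already most-significant first: 0x8E293BFA.
Top bit is set, so as a signed 32-bit value this is 0x8E293BFA − 2^32 = -1909900294.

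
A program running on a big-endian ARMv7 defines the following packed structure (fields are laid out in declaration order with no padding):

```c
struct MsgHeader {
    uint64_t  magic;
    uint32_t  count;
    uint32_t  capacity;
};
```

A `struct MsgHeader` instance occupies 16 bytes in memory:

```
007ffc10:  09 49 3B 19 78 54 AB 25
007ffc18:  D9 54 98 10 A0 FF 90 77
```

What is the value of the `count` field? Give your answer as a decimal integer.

3646199824

`count` follows `magic` (8 bytes), so it starts at byte offset 8 and occupies 4 bytes.
Bytes at offsets 8..11: D9 54 98 10.
Big-endian: lowest address holds the most-significant byte.
The bytes are already most-significant first: 0xD9549810.
0xD9549810 = 3646199824.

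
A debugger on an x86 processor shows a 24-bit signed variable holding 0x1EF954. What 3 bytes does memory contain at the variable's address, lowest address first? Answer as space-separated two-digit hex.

54 F9 1E

Split into bytes (most-significant first): 1E F9 54.
In little-endian order the low byte comes first in memory.
So at ascending addresses the bytes are 54 F9 1E.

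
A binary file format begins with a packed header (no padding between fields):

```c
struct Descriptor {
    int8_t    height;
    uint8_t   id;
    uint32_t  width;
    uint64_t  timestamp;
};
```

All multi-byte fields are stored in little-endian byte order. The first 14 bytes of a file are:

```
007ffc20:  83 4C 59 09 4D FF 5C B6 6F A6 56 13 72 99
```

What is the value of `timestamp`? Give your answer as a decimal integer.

`timestamp` follows `height` (1 B), `id` (1 B), `width` (4 B), so it starts at offset 1 + 1 + 4 = 6 and occupies 8 bytes.
Bytes at offsets 6..13: 5C B6 6F A6 56 13 72 99.
In little-endian order the low byte comes first in memory.
Reassemble most-significant byte first: 99 72 13 56 A6 6F B6 5C → 0x99721356A66FB65C.
0x99721356A66FB65C = 11056921298028443228.

11056921298028443228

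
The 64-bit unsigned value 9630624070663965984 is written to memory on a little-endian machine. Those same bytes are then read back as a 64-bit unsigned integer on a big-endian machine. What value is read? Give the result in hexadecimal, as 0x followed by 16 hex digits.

9630624070663965984 in 64-bit hexadecimal is 0x85A6D99129408D20.
Stored little-endian, the bytes at ascending addresses are 20 8D 40 29 91 D9 A6 85.
Read back as big-endian, the last byte is least significant, giving 0x208D402991D9A685.

0x208D402991D9A685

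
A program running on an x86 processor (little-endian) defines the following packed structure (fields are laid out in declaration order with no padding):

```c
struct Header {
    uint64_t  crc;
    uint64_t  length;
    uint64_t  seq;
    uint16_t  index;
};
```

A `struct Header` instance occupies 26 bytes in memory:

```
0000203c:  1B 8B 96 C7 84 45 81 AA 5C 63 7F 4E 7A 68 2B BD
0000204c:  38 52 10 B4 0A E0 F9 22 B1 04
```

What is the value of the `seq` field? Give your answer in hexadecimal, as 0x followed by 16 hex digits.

0x22F9E00AB4105238

`seq` follows `crc` (8 B), `length` (8 B), so it starts at offset 8 + 8 = 16 and occupies 8 bytes.
Bytes at offsets 16..23: 38 52 10 B4 0A E0 F9 22.
Little-endian stores the least-significant byte at the lowest address.
Reassemble most-significant byte first: 22 F9 E0 0A B4 10 52 38 → 0x22F9E00AB4105238.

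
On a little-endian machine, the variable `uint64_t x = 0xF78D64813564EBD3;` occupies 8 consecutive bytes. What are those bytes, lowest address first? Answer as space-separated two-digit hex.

D3 EB 64 35 81 64 8D F7

Split into bytes (most-significant first): F7 8D 64 81 35 64 EB D3.
Little-endian: lowest address holds the least-significant byte.
So at ascending addresses the bytes are D3 EB 64 35 81 64 8D F7.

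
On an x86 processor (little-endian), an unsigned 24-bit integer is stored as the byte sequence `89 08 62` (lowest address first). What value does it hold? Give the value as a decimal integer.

In little-endian order the low byte comes first in memory.
Reassemble most-significant byte first: 62 08 89 → 0x620889.
0x620889 = 6424713.

6424713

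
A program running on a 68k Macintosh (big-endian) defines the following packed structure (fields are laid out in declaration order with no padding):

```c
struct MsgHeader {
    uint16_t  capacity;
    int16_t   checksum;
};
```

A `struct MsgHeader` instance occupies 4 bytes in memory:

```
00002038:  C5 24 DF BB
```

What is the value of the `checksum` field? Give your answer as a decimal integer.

-8261

`checksum` follows `capacity` (2 bytes), so it starts at byte offset 2 and occupies 2 bytes.
Bytes at offsets 2..3: DF BB.
Big-endian: lowest address holds the most-significant byte.
The bytes are already most-significant first: 0xDFBB.
Top bit is set, so as a signed 16-bit value this is 0xDFBB − 2^16 = -8261.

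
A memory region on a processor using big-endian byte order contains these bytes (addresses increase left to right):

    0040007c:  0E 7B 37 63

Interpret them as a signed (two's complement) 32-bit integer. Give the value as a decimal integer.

Big-endian: lowest address holds the most-significant byte.
The bytes are already most-significant first: 0x0E7B3763.
0x0E7B3763 = 242956131.

242956131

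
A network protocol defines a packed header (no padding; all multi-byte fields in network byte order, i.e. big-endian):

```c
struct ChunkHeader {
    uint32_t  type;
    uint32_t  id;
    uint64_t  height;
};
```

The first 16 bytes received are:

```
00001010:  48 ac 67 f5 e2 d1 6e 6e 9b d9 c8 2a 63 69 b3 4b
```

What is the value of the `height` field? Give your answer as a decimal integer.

11230227230207095627

`height` follows `type` (4 B), `id` (4 B), so it starts at offset 4 + 4 = 8 and occupies 8 bytes.
Bytes at offsets 8..15: 9B D9 C8 2A 63 69 B3 4B.
Big-endian stores the most-significant byte at the lowest address.
The bytes are already most-significant first: 0x9BD9C82A6369B34B.
0x9BD9C82A6369B34B = 11230227230207095627.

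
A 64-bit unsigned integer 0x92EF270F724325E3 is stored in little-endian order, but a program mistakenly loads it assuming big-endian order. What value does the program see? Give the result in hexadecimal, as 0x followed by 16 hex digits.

0xE32543720F27EF92

Stored little-endian, the bytes at ascending addresses are E3 25 43 72 0F 27 EF 92.
Read back as big-endian, the last byte is least significant, giving 0xE32543720F27EF92.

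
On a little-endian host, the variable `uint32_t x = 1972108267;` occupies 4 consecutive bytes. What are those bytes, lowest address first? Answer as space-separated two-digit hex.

1972108267 in hexadecimal, padded to 32 bits, is 0x758BFBEB.
Split into bytes (most-significant first): 75 8B FB EB.
Little-endian stores the least-significant byte at the lowest address.
So at ascending addresses the bytes are EB FB 8B 75.

EB FB 8B 75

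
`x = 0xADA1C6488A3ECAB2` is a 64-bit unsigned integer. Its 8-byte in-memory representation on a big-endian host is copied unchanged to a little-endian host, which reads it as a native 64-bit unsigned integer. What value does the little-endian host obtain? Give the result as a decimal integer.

12883178447694111149

Stored big-endian, the bytes at ascending addresses are AD A1 C6 48 8A 3E CA B2.
Read back as little-endian, the first byte is least significant, giving 0xB2CA3E8A48C6A1AD.
0xB2CA3E8A48C6A1AD = 12883178447694111149.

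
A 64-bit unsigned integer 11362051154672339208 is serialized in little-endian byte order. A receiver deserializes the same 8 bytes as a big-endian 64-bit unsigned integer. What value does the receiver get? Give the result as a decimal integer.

633054343756361373

11362051154672339208 in 64-bit hexadecimal is 0x9DAE1D53920FC908.
Stored little-endian, the bytes at ascending addresses are 08 C9 0F 92 53 1D AE 9D.
Read back as big-endian, the last byte is least significant, giving 0x08C90F92531DAE9D.
0x08C90F92531DAE9D = 633054343756361373.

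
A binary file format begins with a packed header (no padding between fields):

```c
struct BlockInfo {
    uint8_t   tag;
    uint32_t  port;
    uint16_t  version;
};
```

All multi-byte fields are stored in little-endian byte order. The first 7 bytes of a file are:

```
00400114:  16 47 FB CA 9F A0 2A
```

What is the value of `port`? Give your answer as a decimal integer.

2680879943

`port` follows `tag` (1 byte), so it starts at byte offset 1 and occupies 4 bytes.
Bytes at offsets 1..4: 47 FB CA 9F.
Little-endian stores the least-significant byte at the lowest address.
Reassemble most-significant byte first: 9F CA FB 47 → 0x9FCAFB47.
0x9FCAFB47 = 2680879943.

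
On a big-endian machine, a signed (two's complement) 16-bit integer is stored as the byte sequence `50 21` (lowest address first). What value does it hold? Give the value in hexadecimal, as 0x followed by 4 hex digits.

0x5021

Big-endian stores the most-significant byte at the lowest address.
The bytes are already most-significant first: 0x5021.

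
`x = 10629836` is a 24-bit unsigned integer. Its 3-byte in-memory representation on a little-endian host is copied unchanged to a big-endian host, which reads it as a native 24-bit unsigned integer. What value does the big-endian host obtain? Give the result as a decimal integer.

10629836 in 24-bit hexadecimal is 0xA232CC.
Stored little-endian, the bytes at ascending addresses are CC 32 A2.
Read back as big-endian, the last byte is least significant, giving 0xCC32A2.
0xCC32A2 = 13382306.

13382306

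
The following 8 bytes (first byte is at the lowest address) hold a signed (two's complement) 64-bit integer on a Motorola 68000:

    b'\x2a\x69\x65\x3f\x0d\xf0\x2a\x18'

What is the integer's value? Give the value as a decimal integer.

3056085143638780440

In big-endian order the high byte comes first in memory.
The bytes are already most-significant first: 0x2A69653F0DF02A18.
0x2A69653F0DF02A18 = 3056085143638780440.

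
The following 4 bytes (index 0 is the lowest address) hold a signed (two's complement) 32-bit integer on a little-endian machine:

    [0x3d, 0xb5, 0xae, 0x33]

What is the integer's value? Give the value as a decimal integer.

Little-endian: lowest address holds the least-significant byte.
Reassemble most-significant byte first: 33 AE B5 3D → 0x33AEB53D.
0x33AEB53D = 867087677.

867087677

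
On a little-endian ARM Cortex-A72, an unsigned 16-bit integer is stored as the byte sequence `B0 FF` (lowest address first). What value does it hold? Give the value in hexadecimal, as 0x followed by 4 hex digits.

In little-endian order the low byte comes first in memory.
Reassemble most-significant byte first: FF B0 → 0xFFB0.

0xFFB0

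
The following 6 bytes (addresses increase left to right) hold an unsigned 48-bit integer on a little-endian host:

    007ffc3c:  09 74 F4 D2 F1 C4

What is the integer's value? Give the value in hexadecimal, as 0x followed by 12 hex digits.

0xC4F1D2F47409

In little-endian order the low byte comes first in memory.
Reassemble most-significant byte first: C4 F1 D2 F4 74 09 → 0xC4F1D2F47409.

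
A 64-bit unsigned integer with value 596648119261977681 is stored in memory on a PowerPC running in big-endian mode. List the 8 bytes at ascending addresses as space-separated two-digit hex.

08 47 B8 4D A4 83 DC 51

596648119261977681 in hexadecimal, padded to 64 bits, is 0x0847B84DA483DC51.
Split into bytes (most-significant first): 08 47 B8 4D A4 83 DC 51.
Big-endian: lowest address holds the most-significant byte.
So the memory order matches the most-significant-first order: 08 47 B8 4D A4 83 DC 51.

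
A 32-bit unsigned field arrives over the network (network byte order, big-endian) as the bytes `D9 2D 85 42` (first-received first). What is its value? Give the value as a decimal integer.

3643639106

Big-endian: lowest address holds the most-significant byte.
The bytes are already most-significant first: 0xD92D8542.
0xD92D8542 = 3643639106.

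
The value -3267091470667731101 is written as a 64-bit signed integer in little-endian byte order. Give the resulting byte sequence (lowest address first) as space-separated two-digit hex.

63 2F 24 02 9E F5 A8 D2

Two's complement of -3267091470667731101 in 64 bits: 3267091470667731101 = 0x2D570A61FDDBD09D; invert → 0xD2A8F59E02242F62; add 1 → 0xD2A8F59E02242F63.
Split into bytes (most-significant first): D2 A8 F5 9E 02 24 2F 63.
In little-endian order the low byte comes first in memory.
So at ascending addresses the bytes are 63 2F 24 02 9E F5 A8 D2.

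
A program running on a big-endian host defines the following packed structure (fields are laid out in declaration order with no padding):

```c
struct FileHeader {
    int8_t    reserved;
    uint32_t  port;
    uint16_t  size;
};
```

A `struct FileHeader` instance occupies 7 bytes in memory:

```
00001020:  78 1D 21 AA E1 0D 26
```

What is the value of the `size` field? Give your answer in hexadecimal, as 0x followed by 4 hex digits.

0x0D26

`size` follows `reserved` (1 B), `port` (4 B), so it starts at offset 1 + 4 = 5 and occupies 2 bytes.
Bytes at offsets 5..6: 0D 26.
Big-endian: lowest address holds the most-significant byte.
The bytes are already most-significant first: 0x0D26.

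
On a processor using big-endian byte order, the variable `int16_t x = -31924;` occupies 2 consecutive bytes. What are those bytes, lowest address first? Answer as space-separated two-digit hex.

Two's complement of -31924 in 16 bits: 31924 = 0x7CB4; invert → 0x834B; add 1 → 0x834C.
Split into bytes (most-significant first): 83 4C.
Big-endian stores the most-significant byte at the lowest address.
So the memory order matches the most-significant-first order: 83 4C.

83 4C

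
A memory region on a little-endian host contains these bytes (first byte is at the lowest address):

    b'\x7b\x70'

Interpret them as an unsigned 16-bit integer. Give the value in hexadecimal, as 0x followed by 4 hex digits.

In little-endian order the low byte comes first in memory.
Reassemble most-significant byte first: 70 7B → 0x707B.

0x707B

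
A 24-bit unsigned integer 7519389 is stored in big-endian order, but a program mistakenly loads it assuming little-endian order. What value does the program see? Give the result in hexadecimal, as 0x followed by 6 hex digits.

0x9DBC72

7519389 in 24-bit hexadecimal is 0x72BC9D.
Stored big-endian, the bytes at ascending addresses are 72 BC 9D.
Read back as little-endian, the first byte is least significant, giving 0x9DBC72.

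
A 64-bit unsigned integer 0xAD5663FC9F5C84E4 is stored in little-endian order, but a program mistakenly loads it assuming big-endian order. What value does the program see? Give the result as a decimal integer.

Stored little-endian, the bytes at ascending addresses are E4 84 5C 9F FC 63 56 AD.
Read back as big-endian, the last byte is least significant, giving 0xE4845C9FFC6356AD.
0xE4845C9FFC6356AD = 16466387979777300141.

16466387979777300141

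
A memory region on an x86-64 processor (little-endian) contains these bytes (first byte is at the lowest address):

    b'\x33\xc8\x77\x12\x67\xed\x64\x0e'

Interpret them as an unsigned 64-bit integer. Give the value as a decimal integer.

1037214841149311027

Little-endian: lowest address holds the least-significant byte.
Reassemble most-significant byte first: 0E 64 ED 67 12 77 C8 33 → 0x0E64ED671277C833.
0x0E64ED671277C833 = 1037214841149311027.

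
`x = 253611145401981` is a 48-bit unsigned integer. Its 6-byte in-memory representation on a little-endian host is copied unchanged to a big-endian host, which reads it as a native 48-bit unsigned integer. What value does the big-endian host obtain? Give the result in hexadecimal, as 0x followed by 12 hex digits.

253611145401981 in 48-bit hexadecimal is 0xE6A8723B967D.
Stored little-endian, the bytes at ascending addresses are 7D 96 3B 72 A8 E6.
Read back as big-endian, the last byte is least significant, giving 0x7D963B72A8E6.

0x7D963B72A8E6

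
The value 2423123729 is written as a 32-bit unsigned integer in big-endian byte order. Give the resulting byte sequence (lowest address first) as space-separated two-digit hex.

2423123729 in hexadecimal, padded to 32 bits, is 0x906DEF11.
Split into bytes (most-significant first): 90 6D EF 11.
Big-endian: lowest address holds the most-significant byte.
So the memory order matches the most-significant-first order: 90 6D EF 11.

90 6D EF 11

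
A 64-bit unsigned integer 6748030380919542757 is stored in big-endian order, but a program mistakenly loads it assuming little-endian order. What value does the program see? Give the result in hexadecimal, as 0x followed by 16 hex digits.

0xE5D340FCE0D1A55D

6748030380919542757 in 64-bit hexadecimal is 0x5DA5D1E0FC40D3E5.
Stored big-endian, the bytes at ascending addresses are 5D A5 D1 E0 FC 40 D3 E5.
Read back as little-endian, the first byte is least significant, giving 0xE5D340FCE0D1A55D.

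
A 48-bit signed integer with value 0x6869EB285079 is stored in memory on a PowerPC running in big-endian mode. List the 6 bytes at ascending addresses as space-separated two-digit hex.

68 69 EB 28 50 79

Split into bytes (most-significant first): 68 69 EB 28 50 79.
Big-endian stores the most-significant byte at the lowest address.
So the memory order matches the most-significant-first order: 68 69 EB 28 50 79.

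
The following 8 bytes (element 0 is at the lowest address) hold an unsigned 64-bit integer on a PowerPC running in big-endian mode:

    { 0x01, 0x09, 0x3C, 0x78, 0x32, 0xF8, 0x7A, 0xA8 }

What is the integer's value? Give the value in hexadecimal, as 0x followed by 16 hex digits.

0x01093C7832F87AA8

Big-endian stores the most-significant byte at the lowest address.
The bytes are already most-significant first: 0x01093C7832F87AA8.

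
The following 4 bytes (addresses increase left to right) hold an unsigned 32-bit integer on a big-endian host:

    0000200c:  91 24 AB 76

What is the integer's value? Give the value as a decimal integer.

2435099510

Big-endian: lowest address holds the most-significant byte.
The bytes are already most-significant first: 0x9124AB76.
0x9124AB76 = 2435099510.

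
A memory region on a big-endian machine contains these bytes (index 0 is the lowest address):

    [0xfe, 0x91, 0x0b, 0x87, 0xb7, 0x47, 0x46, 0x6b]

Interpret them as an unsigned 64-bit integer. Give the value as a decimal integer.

In big-endian order the high byte comes first in memory.
The bytes are already most-significant first: 0xFE910B87B747466B.
0xFE910B87B747466B = 18343455434780132971.

18343455434780132971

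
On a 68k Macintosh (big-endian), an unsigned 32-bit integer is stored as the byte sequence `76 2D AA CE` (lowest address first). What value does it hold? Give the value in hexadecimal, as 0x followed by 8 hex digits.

0x762DAACE

Big-endian stores the most-significant byte at the lowest address.
The bytes are already most-significant first: 0x762DAACE.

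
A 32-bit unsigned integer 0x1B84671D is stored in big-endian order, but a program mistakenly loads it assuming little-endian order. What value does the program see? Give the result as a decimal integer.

Stored big-endian, the bytes at ascending addresses are 1B 84 67 1D.
Read back as little-endian, the first byte is least significant, giving 0x1D67841B.
0x1D67841B = 493323291.

493323291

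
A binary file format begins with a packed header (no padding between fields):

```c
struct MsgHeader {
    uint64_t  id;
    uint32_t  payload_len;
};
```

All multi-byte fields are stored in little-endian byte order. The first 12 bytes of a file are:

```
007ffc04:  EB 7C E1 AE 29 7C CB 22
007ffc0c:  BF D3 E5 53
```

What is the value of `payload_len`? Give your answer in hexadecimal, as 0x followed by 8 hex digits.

0x53E5D3BF

`payload_len` follows `id` (8 bytes), so it starts at byte offset 8 and occupies 4 bytes.
Bytes at offsets 8..11: BF D3 E5 53.
Little-endian stores the least-significant byte at the lowest address.
Reassemble most-significant byte first: 53 E5 D3 BF → 0x53E5D3BF.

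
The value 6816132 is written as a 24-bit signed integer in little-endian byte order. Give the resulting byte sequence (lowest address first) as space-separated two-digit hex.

6816132 in hexadecimal, padded to 24 bits, is 0x680184.
Split into bytes (most-significant first): 68 01 84.
Little-endian stores the least-significant byte at the lowest address.
So at ascending addresses the bytes are 84 01 68.

84 01 68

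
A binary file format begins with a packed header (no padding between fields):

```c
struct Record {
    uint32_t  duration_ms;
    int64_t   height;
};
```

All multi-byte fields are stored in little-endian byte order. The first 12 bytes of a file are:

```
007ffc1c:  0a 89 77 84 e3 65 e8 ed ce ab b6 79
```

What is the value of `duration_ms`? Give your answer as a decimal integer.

2222426378

`duration_ms` is the first field, at byte offset 0, occupying 4 bytes.
Bytes at offsets 0..3: 0A 89 77 84.
In little-endian order the low byte comes first in memory.
Reassemble most-significant byte first: 84 77 89 0A → 0x8477890A.
0x8477890A = 2222426378.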